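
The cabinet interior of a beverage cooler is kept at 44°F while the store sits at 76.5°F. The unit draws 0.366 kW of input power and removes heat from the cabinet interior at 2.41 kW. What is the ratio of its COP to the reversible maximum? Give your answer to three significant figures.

COP_actual = Q̇_C/Ẇ = 2.410/0.3660 = 6.585.
In absolute terms T_C = 279.82 K and T_H = 297.87 K, so ΔT = 18.06 K.
COP_Carnot = T_C/ΔT = 279.82/18.06 = 15.50.
η_II = COP_actual/COP_Carnot = 6.585/15.50 = 0.4249.

0.425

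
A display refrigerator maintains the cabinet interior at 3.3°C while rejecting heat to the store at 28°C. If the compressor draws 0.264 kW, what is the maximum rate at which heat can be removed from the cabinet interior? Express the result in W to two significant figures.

3000 W

In absolute terms T_C = 276.45 K and T_H = 301.15 K, so ΔT = 24.70 K.
COP_Carnot = T_C/ΔT = 276.45/24.70 = 11.19.
Q̇_max = COP_Carnot × Ẇ = 11.19 × 0.2640 kW = 2.955 kW = 2955 W.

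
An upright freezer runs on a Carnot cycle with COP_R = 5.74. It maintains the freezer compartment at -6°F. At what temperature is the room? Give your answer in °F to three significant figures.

COP_R = T_C/(T_H − T_C) gives T_H − T_C = T_C/COP.
With T_C = 252.04 K, T_H = 252.04 × (1 + 1/5.74) = 295.95 K.
Converting, 295.95 K = 73.04°F.

73.0 °F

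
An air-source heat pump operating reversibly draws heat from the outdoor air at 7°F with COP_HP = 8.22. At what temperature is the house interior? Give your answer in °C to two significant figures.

COP_HP = T_H/(T_H − T_C) rearranges to T_H = COP·T_C/(COP − 1).
With T_C = 259.26 K, T_H = 8.22 × 259.26/7.220 = 295.17 K.
Converting, 295.17 K = 22.02°C.

22 °C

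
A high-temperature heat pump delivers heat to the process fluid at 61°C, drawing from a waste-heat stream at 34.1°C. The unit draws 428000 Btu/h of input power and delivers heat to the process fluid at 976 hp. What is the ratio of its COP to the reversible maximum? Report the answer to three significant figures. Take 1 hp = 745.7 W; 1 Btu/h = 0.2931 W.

Converting, Q̇_H = 976.0 hp = 2483000 Btu/h, so COP_actual = Q̇_H/Ẇ = 2483000/428000 = 5.802.
In absolute terms T_C = 307.25 K and T_H = 334.15 K, so ΔT = 26.90 K.
COP_Carnot = T_H/ΔT = 334.15/26.90 = 12.42.
η_II = COP_actual/COP_Carnot = 5.802/12.42 = 0.4671.

0.467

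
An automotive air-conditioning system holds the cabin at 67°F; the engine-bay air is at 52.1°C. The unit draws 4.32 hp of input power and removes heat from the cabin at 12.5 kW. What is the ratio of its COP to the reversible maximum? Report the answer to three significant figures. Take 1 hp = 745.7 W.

Converting, Q̇_C = 12.50 kW = 16.76 hp, so COP_actual = Q̇_C/Ẇ = 16.76/4.320 = 3.880.
In absolute terms T_C = 292.59 K and T_H = 325.25 K, so ΔT = 32.66 K.
COP_Carnot = T_C/ΔT = 292.59/32.66 = 8.960.
η_II = COP_actual/COP_Carnot = 3.880/8.960 = 0.4331.

0.433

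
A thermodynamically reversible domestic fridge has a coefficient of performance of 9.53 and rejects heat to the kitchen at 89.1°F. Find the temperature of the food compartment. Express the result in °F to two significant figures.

For a Carnot refrigerator COP_R = T_C/(T_H − T_C), so T_C = COP·T_H/(1 + COP).
With T_H = 304.87 K, T_C = 9.53 × 304.87/10.53 = 275.92 K.
Converting, 275.92 K = 36.99°F.

37 °F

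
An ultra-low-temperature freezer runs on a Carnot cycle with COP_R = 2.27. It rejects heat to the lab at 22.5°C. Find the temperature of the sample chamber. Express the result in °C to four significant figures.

For a Carnot refrigerator COP_R = T_C/(T_H − T_C), so T_C = COP·T_H/(1 + COP).
With T_H = 295.65 K, T_C = 2.27 × 295.65/3.270 = 205.24 K.
Converting, 205.24 K = -67.91°C.

-67.91 °C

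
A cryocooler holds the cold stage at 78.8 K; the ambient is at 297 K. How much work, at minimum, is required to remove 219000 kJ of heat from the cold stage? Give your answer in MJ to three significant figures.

The reservoir spacing is ΔT = 297 − 78.8 = 218.2 K.
The reversible limit is COP_R = T_C/ΔT = 0.3611, so W_min = Q_C/COP = Q_C·ΔT/T_C.
W_min = 219000 × 218.2/78.80 = 606400 kJ = 606.4 MJ.

606 MJ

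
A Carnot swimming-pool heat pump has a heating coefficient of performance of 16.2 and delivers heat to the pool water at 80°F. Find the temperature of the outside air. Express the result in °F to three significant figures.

46.7 °F

COP_HP = T_H/(T_H − T_C) gives T_H − T_C = T_H/COP.
With T_H = 299.82 K, T_C = 299.82 × (1 − 1/16.2) = 281.31 K.
Converting, 281.31 K = 46.69°F.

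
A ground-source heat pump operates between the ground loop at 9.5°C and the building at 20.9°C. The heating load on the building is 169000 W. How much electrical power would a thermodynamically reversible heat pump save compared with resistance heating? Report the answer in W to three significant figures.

In absolute terms T_C = 282.65 K and T_H = 294.05 K, so ΔT = 11.40 K.
COP_Carnot = T_H/ΔT = 294.05/11.40 = 25.79.
Resistance heating needs Ẇ_res = Q̇_H = 169000 W; the reversible heat pump needs only Ẇ_hp = Q̇_H/COP = 6552 W.
Saving = 169000 − 6552 = 162400 W.

162000 W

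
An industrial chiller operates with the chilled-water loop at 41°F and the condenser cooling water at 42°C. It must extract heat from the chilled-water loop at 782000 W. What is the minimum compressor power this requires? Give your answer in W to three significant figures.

104000 W

In absolute terms T_C = 278.15 K and T_H = 315.15 K, so ΔT = 37.00 K.
COP_Carnot = T_C/ΔT = 278.15/37.00 = 7.518.
Ẇ_min = Q̇/COP_Carnot = 782000/7.518 = 104000 W.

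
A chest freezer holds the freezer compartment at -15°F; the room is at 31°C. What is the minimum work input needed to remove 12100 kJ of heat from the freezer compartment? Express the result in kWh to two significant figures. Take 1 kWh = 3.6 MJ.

0.78 kWh

In absolute terms T_C = 247.04 K and T_H = 304.15 K, so ΔT = 57.11 K.
The reversible limit is COP_R = T_C/ΔT = 4.326, so W_min = Q_C/COP = Q_C·ΔT/T_C.
W_min = 12100 × 57.11/247.04 = 2797 kJ = 0.7770 kWh.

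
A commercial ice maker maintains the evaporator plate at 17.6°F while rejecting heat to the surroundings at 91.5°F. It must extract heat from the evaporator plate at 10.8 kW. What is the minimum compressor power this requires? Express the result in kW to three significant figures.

In absolute terms T_C = 265.15 K and T_H = 306.21 K, so ΔT = 41.06 K.
COP_Carnot = T_C/ΔT = 265.15/41.06 = 6.458.
Ẇ_min = Q̇/COP_Carnot = 10.80/6.458 = 1.672 kW.

1.67 kW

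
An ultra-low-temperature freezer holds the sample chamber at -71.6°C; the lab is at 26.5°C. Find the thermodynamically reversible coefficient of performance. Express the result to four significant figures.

In absolute terms T_C = 201.55 K and T_H = 299.65 K, so ΔT = 98.10 K.
For a reversible cycle, COP_Carnot = T_C/ΔT = 201.55/98.10 = 2.055.

2.055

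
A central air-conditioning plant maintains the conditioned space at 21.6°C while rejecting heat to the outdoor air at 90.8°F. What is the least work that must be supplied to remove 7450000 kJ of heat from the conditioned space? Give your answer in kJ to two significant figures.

280000 kJ

In absolute terms T_C = 294.75 K and T_H = 305.82 K, so ΔT = 11.07 K.
The reversible limit is COP_R = T_C/ΔT = 26.63, so W_min = Q_C/COP = Q_C·ΔT/T_C.
W_min = 7450000 × 11.07/294.75 = 279700 kJ.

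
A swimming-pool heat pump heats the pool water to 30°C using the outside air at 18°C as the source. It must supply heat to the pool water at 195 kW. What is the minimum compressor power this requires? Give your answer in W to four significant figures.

In absolute terms T_C = 291.15 K and T_H = 303.15 K, so ΔT = 12.00 K.
COP_Carnot = T_H/ΔT = 303.15/12.00 = 25.26.
Ẇ_min = Q̇/COP_Carnot = 195.0/25.26 = 7.719 kW = 7719 W.

7719 W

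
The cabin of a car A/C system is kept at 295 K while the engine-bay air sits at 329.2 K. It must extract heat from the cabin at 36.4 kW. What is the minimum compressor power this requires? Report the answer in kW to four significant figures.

The reservoir spacing is ΔT = 329.2 − 295 = 34.20 K.
COP_Carnot = T_C/ΔT = 295.00/34.20 = 8.626.
Ẇ_min = Q̇/COP_Carnot = 36.40/8.626 = 4.220 kW.

4.220 kW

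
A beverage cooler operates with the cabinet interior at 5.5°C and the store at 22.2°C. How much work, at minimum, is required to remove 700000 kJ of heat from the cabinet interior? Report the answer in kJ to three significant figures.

In absolute terms T_C = 278.65 K and T_H = 295.35 K, so ΔT = 16.70 K.
The reversible limit is COP_R = T_C/ΔT = 16.69, so W_min = Q_C/COP = Q_C·ΔT/T_C.
W_min = 700000 × 16.70/278.65 = 41950 kJ.

42000 kJ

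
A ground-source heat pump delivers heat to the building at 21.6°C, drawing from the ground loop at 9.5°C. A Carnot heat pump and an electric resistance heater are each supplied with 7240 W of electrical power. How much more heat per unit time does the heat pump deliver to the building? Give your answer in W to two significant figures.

In absolute terms T_C = 282.65 K and T_H = 294.75 K, so ΔT = 12.10 K.
COP_Carnot = T_H/ΔT = 294.75/12.10 = 24.36.
The heat pump delivers Q̇_H = COP × Ẇ = 176400 W; the resistance heater delivers Ẇ = 7240 W.
Extra = (COP − 1)·Ẇ = 169100 W.

170000 W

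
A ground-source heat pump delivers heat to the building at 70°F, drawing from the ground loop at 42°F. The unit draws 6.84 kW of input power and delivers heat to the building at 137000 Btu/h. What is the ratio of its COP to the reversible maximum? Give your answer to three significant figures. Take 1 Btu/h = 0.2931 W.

Converting, Q̇_H = 137000 Btu/h = 40.15 kW, so COP_actual = Q̇_H/Ẇ = 40.15/6.840 = 5.871.
In absolute terms T_C = 278.71 K and T_H = 294.26 K, so ΔT = 15.56 K.
COP_Carnot = T_H/ΔT = 294.26/15.56 = 18.92.
η_II = COP_actual/COP_Carnot = 5.871/18.92 = 0.3103.

0.310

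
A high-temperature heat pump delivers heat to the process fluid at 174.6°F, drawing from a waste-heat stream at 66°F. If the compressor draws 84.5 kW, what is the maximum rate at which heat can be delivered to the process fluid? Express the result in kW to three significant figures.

494 kW

In absolute terms T_C = 292.04 K and T_H = 352.37 K, so ΔT = 60.33 K.
COP_Carnot = T_H/ΔT = 352.37/60.33 = 5.840.
Q̇_max = COP_Carnot × Ẇ = 5.840 × 84.50 kW = 493.5 kW.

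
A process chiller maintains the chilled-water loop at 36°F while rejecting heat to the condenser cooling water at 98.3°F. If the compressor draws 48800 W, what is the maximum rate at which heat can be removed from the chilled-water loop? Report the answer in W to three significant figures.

In absolute terms T_C = 275.37 K and T_H = 309.98 K, so ΔT = 34.61 K.
COP_Carnot = T_C/ΔT = 275.37/34.61 = 7.956.
Q̇_max = COP_Carnot × Ẇ = 7.956 × 48800 W = 388300 W.

388000 W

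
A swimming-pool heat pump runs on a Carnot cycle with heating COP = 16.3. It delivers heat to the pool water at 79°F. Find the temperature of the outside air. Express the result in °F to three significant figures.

46.0 °F

COP_HP = T_H/(T_H − T_C) gives T_H − T_C = T_H/COP.
With T_H = 299.26 K, T_C = 299.26 × (1 − 1/16.3) = 280.90 K.
Converting, 280.90 K = 45.95°F.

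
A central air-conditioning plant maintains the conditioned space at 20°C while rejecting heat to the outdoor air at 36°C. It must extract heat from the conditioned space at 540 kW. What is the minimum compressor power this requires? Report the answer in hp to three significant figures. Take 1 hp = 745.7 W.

In absolute terms T_C = 293.15 K and T_H = 309.15 K, so ΔT = 16.00 K.
COP_Carnot = T_C/ΔT = 293.15/16.00 = 18.32.
Ẇ_min = Q̇/COP_Carnot = 540.0/18.32 = 29.47 kW = 39.52 hp.

39.5 hp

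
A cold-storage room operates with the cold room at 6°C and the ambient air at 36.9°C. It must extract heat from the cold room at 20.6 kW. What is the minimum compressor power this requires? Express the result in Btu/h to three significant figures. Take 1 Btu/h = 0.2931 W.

7780 Btu/h

In absolute terms T_C = 279.15 K and T_H = 310.05 K, so ΔT = 30.90 K.
COP_Carnot = T_C/ΔT = 279.15/30.90 = 9.034.
Ẇ_min = Q̇/COP_Carnot = 20.60/9.034 = 2.280 kW = 7780 Btu/h.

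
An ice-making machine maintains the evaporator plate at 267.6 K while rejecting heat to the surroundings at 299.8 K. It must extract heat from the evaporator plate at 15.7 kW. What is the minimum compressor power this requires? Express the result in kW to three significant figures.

The reservoir spacing is ΔT = 299.8 − 267.6 = 32.20 K.
COP_Carnot = T_C/ΔT = 267.60/32.20 = 8.311.
Ẇ_min = Q̇/COP_Carnot = 15.70/8.311 = 1.889 kW.

1.89 kW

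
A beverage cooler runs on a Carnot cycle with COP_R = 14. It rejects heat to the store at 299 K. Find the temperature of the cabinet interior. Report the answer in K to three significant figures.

For a Carnot refrigerator COP_R = T_C/(T_H − T_C), so T_C = COP·T_H/(1 + COP).
With T_H = 299.00 K, T_C = 14 × 299.00/15.00 = 279.07 K.

279 K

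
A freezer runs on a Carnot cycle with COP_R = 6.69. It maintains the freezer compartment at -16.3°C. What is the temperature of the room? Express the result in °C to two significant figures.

22 °C

COP_R = T_C/(T_H − T_C) gives T_H − T_C = T_C/COP.
With T_C = 256.85 K, T_H = 256.85 × (1 + 1/6.69) = 295.24 K.
Converting, 295.24 K = 22.09°C.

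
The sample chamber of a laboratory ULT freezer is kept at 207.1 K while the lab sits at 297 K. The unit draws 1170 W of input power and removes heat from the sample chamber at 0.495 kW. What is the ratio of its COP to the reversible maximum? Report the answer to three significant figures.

0.184

Converting, Q̇_C = 0.4950 kW = 495.0 W, so COP_actual = Q̇_C/Ẇ = 495.0/1170 = 0.4231.
The reservoir spacing is ΔT = 297 − 207.1 = 89.90 K.
COP_Carnot = T_C/ΔT = 207.10/89.90 = 2.304.
η_II = COP_actual/COP_Carnot = 0.4231/2.304 = 0.1837.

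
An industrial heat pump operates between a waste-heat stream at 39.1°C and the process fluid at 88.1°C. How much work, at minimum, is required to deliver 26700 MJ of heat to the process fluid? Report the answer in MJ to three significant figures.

3620 MJ

In absolute terms T_C = 312.25 K and T_H = 361.25 K, so ΔT = 49.00 K.
The reversible limit is COP_HP = T_H/ΔT = 7.372, so W_min = Q_H/COP = Q_H·ΔT/T_H.
W_min = 26700 × 49.00/361.25 = 3622 MJ.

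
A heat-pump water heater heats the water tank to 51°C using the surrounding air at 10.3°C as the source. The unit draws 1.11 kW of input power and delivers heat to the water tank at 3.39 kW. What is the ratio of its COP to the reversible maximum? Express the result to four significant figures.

COP_actual = Q̇_H/Ẇ = 3.390/1.110 = 3.054.
In absolute terms T_C = 283.45 K and T_H = 324.15 K, so ΔT = 40.70 K.
COP_Carnot = T_H/ΔT = 324.15/40.70 = 7.964.
η_II = COP_actual/COP_Carnot = 3.054/7.964 = 0.3835.

0.3835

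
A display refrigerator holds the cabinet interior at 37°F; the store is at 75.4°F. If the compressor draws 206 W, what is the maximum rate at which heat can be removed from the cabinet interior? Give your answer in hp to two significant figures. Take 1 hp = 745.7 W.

In absolute terms T_C = 275.93 K and T_H = 297.26 K, so ΔT = 21.33 K.
COP_Carnot = T_C/ΔT = 275.93/21.33 = 12.93.
Q̇_max = COP_Carnot × Ẇ = 12.93 × 206.0 W = 2664 W = 3.573 hp.

3.6 hp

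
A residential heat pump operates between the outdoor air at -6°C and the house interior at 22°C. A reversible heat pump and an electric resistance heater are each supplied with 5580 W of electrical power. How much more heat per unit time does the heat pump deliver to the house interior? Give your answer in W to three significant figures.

In absolute terms T_C = 267.15 K and T_H = 295.15 K, so ΔT = 28.00 K.
COP_Carnot = T_H/ΔT = 295.15/28.00 = 10.54.
The heat pump delivers Q̇_H = COP × Ẇ = 58820 W; the resistance heater delivers Ẇ = 5580 W.
Extra = (COP − 1)·Ẇ = 53240 W.

53200 W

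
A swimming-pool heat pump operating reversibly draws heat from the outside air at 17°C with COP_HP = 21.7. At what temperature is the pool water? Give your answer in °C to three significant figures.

31.0 °C

COP_HP = T_H/(T_H − T_C) rearranges to T_H = COP·T_C/(COP − 1).
With T_C = 290.15 K, T_H = 21.7 × 290.15/20.70 = 304.17 K.
Converting, 304.17 K = 31.02°C.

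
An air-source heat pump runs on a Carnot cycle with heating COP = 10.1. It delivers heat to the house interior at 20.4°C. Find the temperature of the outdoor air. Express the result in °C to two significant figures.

-8.7 °C

COP_HP = T_H/(T_H − T_C) gives T_H − T_C = T_H/COP.
With T_H = 293.55 K, T_C = 293.55 × (1 − 1/10.1) = 264.49 K.
Converting, 264.49 K = -8.66°C.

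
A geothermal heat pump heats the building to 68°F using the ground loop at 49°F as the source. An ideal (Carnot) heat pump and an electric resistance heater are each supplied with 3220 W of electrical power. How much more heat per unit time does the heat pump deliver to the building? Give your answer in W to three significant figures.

86200 W

In absolute terms T_C = 282.59 K and T_H = 293.15 K, so ΔT = 10.56 K.
COP_Carnot = T_H/ΔT = 293.15/10.56 = 27.77.
The heat pump delivers Q̇_H = COP × Ẇ = 89430 W; the resistance heater delivers Ẇ = 3220 W.
Extra = (COP − 1)·Ẇ = 86210 W.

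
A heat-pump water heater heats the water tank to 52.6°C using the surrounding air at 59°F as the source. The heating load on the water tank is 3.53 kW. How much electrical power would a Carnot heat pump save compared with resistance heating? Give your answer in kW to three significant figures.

In absolute terms T_C = 288.15 K and T_H = 325.75 K, so ΔT = 37.60 K.
COP_Carnot = T_H/ΔT = 325.75/37.60 = 8.664.
Resistance heating needs Ẇ_res = Q̇_H = 3.530 kW; the reversible heat pump needs only Ẇ_hp = Q̇_H/COP = 0.4075 kW.
Saving = 3.530 − 0.4075 = 3.123 kW.

3.12 kW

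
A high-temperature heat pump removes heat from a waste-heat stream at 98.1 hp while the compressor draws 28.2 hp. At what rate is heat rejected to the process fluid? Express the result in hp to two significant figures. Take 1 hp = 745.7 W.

For a cyclic device the first law requires Q̇_H = Q̇_C + Ẇ.
Q̇_H = Q̇_C + Ẇ = 126.3 hp.

130 hp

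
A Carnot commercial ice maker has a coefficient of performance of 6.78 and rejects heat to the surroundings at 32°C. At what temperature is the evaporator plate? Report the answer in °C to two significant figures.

-7.2 °C

For a Carnot refrigerator COP_R = T_C/(T_H − T_C), so T_C = COP·T_H/(1 + COP).
With T_H = 305.15 K, T_C = 6.78 × 305.15/7.780 = 265.93 K.
Converting, 265.93 K = -7.22°C.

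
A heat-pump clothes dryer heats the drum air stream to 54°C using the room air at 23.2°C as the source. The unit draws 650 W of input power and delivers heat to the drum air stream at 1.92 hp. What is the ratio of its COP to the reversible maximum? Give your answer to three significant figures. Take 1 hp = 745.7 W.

0.207

Converting, Q̇_H = 1.920 hp = 1432 W, so COP_actual = Q̇_H/Ẇ = 1432/650.0 = 2.203.
In absolute terms T_C = 296.35 K and T_H = 327.15 K, so ΔT = 30.80 K.
COP_Carnot = T_H/ΔT = 327.15/30.80 = 10.62.
η_II = COP_actual/COP_Carnot = 2.203/10.62 = 0.2074.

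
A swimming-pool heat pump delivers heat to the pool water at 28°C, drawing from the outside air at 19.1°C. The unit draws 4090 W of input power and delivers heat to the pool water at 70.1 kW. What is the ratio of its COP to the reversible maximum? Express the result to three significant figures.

Converting, Q̇_H = 70.10 kW = 70100 W, so COP_actual = Q̇_H/Ẇ = 70100/4090 = 17.14.
In absolute terms T_C = 292.25 K and T_H = 301.15 K, so ΔT = 8.900 K.
COP_Carnot = T_H/ΔT = 301.15/8.900 = 33.84.
η_II = COP_actual/COP_Carnot = 17.14/33.84 = 0.5065.

0.507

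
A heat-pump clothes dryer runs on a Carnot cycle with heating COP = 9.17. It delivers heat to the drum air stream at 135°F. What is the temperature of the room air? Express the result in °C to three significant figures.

21.2 °C

COP_HP = T_H/(T_H − T_C) gives T_H − T_C = T_H/COP.
With T_H = 330.37 K, T_C = 330.37 × (1 − 1/9.17) = 294.34 K.
Converting, 294.34 K = 21.19°C.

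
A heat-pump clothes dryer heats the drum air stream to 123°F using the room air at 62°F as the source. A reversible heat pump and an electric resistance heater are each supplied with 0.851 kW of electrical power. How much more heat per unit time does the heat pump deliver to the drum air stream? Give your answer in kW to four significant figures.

In absolute terms T_C = 289.82 K and T_H = 323.71 K, so ΔT = 33.89 K.
COP_Carnot = T_H/ΔT = 323.71/33.89 = 9.552.
The heat pump delivers Q̇_H = COP × Ẇ = 8.129 kW; the resistance heater delivers Ẇ = 0.8510 kW.
Extra = (COP − 1)·Ẇ = 7.278 kW.

7.278 kW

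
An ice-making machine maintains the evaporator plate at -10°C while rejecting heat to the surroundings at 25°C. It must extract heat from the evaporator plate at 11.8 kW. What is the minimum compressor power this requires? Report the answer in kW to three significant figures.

In absolute terms T_C = 263.15 K and T_H = 298.15 K, so ΔT = 35.00 K.
COP_Carnot = T_C/ΔT = 263.15/35.00 = 7.519.
Ẇ_min = Q̇/COP_Carnot = 11.80/7.519 = 1.569 kW.

1.57 kW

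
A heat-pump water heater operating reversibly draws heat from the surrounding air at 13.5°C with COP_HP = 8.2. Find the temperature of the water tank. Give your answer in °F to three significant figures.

128 °F

COP_HP = T_H/(T_H − T_C) rearranges to T_H = COP·T_C/(COP − 1).
With T_C = 286.65 K, T_H = 8.2 × 286.65/7.200 = 326.46 K.
Converting, 326.46 K = 127.96°F.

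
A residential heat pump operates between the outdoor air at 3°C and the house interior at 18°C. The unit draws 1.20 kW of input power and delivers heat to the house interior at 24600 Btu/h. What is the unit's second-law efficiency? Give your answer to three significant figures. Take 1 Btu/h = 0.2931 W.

Converting, Q̇_H = 24600 Btu/h = 7.210 kW, so COP_actual = Q̇_H/Ẇ = 7.210/1.200 = 6.009.
In absolute terms T_C = 276.15 K and T_H = 291.15 K, so ΔT = 15.00 K.
COP_Carnot = T_H/ΔT = 291.15/15.00 = 19.41.
η_II = COP_actual/COP_Carnot = 6.009/19.41 = 0.3096.

0.310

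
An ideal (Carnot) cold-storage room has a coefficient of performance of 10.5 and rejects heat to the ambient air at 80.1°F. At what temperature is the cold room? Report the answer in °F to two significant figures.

For a Carnot refrigerator COP_R = T_C/(T_H − T_C), so T_C = COP·T_H/(1 + COP).
With T_H = 299.87 K, T_C = 10.5 × 299.87/11.50 = 273.80 K.
Converting, 273.80 K = 33.16°F.

33 °F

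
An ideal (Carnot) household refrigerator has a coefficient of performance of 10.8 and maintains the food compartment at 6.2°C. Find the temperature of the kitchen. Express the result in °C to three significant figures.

COP_R = T_C/(T_H − T_C) gives T_H − T_C = T_C/COP.
With T_C = 279.35 K, T_H = 279.35 × (1 + 1/10.8) = 305.22 K.
Converting, 305.22 K = 32.07°C.

32.1 °C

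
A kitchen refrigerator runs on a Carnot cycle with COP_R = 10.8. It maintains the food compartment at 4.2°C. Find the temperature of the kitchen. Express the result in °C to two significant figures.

30 °C

COP_R = T_C/(T_H − T_C) gives T_H − T_C = T_C/COP.
With T_C = 277.35 K, T_H = 277.35 × (1 + 1/10.8) = 303.03 K.
Converting, 303.03 K = 29.88°C.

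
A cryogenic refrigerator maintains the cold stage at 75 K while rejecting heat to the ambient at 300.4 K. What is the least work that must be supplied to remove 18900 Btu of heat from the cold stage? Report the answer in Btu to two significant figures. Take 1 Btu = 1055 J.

57000 Btu

The reservoir spacing is ΔT = 300.4 − 75 = 225.4 K.
The reversible limit is COP_R = T_C/ΔT = 0.3327, so W_min = Q_C/COP = Q_C·ΔT/T_C.
W_min = 18900 × 225.4/75.00 = 56800 Btu.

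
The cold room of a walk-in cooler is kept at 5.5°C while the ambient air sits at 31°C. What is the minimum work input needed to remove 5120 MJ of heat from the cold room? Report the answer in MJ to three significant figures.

469 MJ

In absolute terms T_C = 278.65 K and T_H = 304.15 K, so ΔT = 25.50 K.
The reversible limit is COP_R = T_C/ΔT = 10.93, so W_min = Q_C/COP = Q_C·ΔT/T_C.
W_min = 5120 × 25.50/278.65 = 468.5 MJ.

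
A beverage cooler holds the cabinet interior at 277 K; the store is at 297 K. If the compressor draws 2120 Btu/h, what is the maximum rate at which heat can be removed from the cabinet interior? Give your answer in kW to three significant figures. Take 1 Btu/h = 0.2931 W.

The reservoir spacing is ΔT = 297 − 277 = 20.00 K.
COP_Carnot = T_C/ΔT = 277.00/20.00 = 13.85.
Q̇_max = COP_Carnot × Ẇ = 13.85 × 2120 Btu/h = 29360 Btu/h = 8.606 kW.

8.61 kW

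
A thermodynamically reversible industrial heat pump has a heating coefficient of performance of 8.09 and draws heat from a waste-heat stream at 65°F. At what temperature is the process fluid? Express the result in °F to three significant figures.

139 °F

COP_HP = T_H/(T_H − T_C) rearranges to T_H = COP·T_C/(COP − 1).
With T_C = 291.48 K, T_H = 8.09 × 291.48/7.090 = 332.60 K.
Converting, 332.60 K = 139.00°F.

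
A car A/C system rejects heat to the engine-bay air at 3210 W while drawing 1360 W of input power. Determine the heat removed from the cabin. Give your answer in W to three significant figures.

For a cyclic device the first law requires Q̇_H = Q̇_C + Ẇ.
Q̇_C = Q̇_H − Ẇ = 1850 W.

1850 W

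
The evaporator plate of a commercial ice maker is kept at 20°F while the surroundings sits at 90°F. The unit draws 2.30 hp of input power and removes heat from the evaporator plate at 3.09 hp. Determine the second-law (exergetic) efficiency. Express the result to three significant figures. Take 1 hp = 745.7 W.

0.196

COP_actual = Q̇_C/Ẇ = 3.090/2.300 = 1.343.
In absolute terms T_C = 266.48 K and T_H = 305.37 K, so ΔT = 38.89 K.
COP_Carnot = T_C/ΔT = 266.48/38.89 = 6.852.
η_II = COP_actual/COP_Carnot = 1.343/6.852 = 0.1961.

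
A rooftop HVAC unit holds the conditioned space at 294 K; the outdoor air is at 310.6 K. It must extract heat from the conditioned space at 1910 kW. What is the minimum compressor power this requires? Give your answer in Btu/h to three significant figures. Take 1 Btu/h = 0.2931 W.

368000 Btu/h

The reservoir spacing is ΔT = 310.6 − 294 = 16.60 K.
COP_Carnot = T_C/ΔT = 294.00/16.60 = 17.71.
Ẇ_min = Q̇/COP_Carnot = 1910/17.71 = 107.8 kW = 367900 Btu/h.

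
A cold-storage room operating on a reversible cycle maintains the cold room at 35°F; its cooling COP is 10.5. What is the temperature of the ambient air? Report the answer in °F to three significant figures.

COP_R = T_C/(T_H − T_C) gives T_H − T_C = T_C/COP.
With T_C = 274.82 K, T_H = 274.82 × (1 + 1/10.5) = 300.99 K.
Converting, 300.99 K = 82.11°F.

82.1 °F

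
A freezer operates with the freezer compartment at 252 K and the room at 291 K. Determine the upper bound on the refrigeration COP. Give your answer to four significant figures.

6.462

The reservoir spacing is ΔT = 291 − 252 = 39.00 K.
For a reversible cycle, COP_Carnot = T_C/ΔT = 252.00/39.00 = 6.462.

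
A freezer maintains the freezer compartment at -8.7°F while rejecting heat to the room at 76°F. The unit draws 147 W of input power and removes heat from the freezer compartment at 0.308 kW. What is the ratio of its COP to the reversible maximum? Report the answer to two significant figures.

Converting, Q̇_C = 0.3080 kW = 308.0 W, so COP_actual = Q̇_C/Ẇ = 308.0/147.0 = 2.095.
In absolute terms T_C = 250.54 K and T_H = 297.59 K, so ΔT = 47.06 K.
COP_Carnot = T_C/ΔT = 250.54/47.06 = 5.324.
η_II = COP_actual/COP_Carnot = 2.095/5.324 = 0.3935.

0.39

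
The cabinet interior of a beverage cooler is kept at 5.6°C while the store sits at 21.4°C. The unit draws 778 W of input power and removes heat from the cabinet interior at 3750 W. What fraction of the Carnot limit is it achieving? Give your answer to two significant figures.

COP_actual = Q̇_C/Ẇ = 3750/778.0 = 4.820.
In absolute terms T_C = 278.75 K and T_H = 294.55 K, so ΔT = 15.80 K.
COP_Carnot = T_C/ΔT = 278.75/15.80 = 17.64.
η_II = COP_actual/COP_Carnot = 4.820/17.64 = 0.2732.

0.27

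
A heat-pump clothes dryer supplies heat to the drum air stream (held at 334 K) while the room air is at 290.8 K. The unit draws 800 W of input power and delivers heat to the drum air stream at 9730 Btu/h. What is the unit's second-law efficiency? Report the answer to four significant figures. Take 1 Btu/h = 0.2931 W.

0.4611

Converting, Q̇_H = 9730 Btu/h = 2852 W, so COP_actual = Q̇_H/Ẇ = 2852/800.0 = 3.565.
The reservoir spacing is ΔT = 334 − 290.8 = 43.20 K.
COP_Carnot = T_H/ΔT = 334.00/43.20 = 7.731.
η_II = COP_actual/COP_Carnot = 3.565/7.731 = 0.4611.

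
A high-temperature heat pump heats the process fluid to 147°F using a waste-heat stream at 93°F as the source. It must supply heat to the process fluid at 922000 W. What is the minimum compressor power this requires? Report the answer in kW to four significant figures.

82.07 kW

In absolute terms T_C = 307.04 K and T_H = 337.04 K, so ΔT = 30.00 K.
COP_Carnot = T_H/ΔT = 337.04/30.00 = 11.23.
Ẇ_min = Q̇/COP_Carnot = 922000/11.23 = 82070 W = 82.07 kW.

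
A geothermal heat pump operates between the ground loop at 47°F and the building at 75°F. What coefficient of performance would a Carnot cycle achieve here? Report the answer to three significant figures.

In absolute terms T_C = 281.48 K and T_H = 297.04 K, so ΔT = 15.56 K.
For a reversible cycle, COP_Carnot = T_H/ΔT = 297.04/15.56 = 19.10.

19.1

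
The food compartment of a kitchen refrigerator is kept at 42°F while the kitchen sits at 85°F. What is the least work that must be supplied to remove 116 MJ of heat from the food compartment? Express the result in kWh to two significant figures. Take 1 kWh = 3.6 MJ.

In absolute terms T_C = 278.71 K and T_H = 302.59 K, so ΔT = 23.89 K.
The reversible limit is COP_R = T_C/ΔT = 11.67, so W_min = Q_C/COP = Q_C·ΔT/T_C.
W_min = 116.0 × 23.89/278.71 = 9.943 MJ = 2.762 kWh.

2.8 kWh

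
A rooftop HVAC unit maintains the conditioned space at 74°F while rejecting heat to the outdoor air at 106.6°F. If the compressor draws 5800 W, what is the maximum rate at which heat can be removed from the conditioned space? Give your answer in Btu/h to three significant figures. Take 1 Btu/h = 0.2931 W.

324000 Btu/h

In absolute terms T_C = 296.48 K and T_H = 314.59 K, so ΔT = 18.11 K.
COP_Carnot = T_C/ΔT = 296.48/18.11 = 16.37.
Q̇_max = COP_Carnot × Ẇ = 16.37 × 5800 W = 94950 W = 323900 Btu/h.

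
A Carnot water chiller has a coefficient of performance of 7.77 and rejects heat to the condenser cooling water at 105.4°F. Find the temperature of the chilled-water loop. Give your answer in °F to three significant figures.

41.0 °F

For a Carnot refrigerator COP_R = T_C/(T_H − T_C), so T_C = COP·T_H/(1 + COP).
With T_H = 313.93 K, T_C = 7.77 × 313.93/8.770 = 278.13 K.
Converting, 278.13 K = 40.97°F.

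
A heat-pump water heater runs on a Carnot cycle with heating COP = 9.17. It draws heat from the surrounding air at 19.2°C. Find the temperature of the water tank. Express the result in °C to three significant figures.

55.0 °C

COP_HP = T_H/(T_H − T_C) rearranges to T_H = COP·T_C/(COP − 1).
With T_C = 292.35 K, T_H = 9.17 × 292.35/8.170 = 328.13 K.
Converting, 328.13 K = 54.98°C.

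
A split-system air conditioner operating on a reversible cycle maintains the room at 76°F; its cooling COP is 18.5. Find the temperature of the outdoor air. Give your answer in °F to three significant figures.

COP_R = T_C/(T_H − T_C) gives T_H − T_C = T_C/COP.
With T_C = 297.59 K, T_H = 297.59 × (1 + 1/18.5) = 313.68 K.
Converting, 313.68 K = 104.96°F.

105 °F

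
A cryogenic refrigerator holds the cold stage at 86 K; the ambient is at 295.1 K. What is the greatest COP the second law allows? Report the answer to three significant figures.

0.411

The reservoir spacing is ΔT = 295.1 − 86 = 209.1 K.
For a reversible cycle, COP_Carnot = T_C/ΔT = 86.00/209.1 = 0.4113.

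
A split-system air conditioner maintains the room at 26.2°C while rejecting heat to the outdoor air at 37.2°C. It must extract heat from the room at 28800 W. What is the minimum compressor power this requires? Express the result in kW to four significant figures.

In absolute terms T_C = 299.35 K and T_H = 310.35 K, so ΔT = 11.00 K.
COP_Carnot = T_C/ΔT = 299.35/11.00 = 27.21.
Ẇ_min = Q̇/COP_Carnot = 28800/27.21 = 1058 W = 1.058 kW.

1.058 kW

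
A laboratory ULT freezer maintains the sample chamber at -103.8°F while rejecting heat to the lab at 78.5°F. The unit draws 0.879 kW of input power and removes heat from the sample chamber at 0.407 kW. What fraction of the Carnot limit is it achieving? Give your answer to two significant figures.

COP_actual = Q̇_C/Ẇ = 0.4070/0.8790 = 0.4630.
In absolute terms T_C = 197.71 K and T_H = 298.98 K, so ΔT = 101.3 K.
COP_Carnot = T_C/ΔT = 197.71/101.3 = 1.952.
η_II = COP_actual/COP_Carnot = 0.4630/1.952 = 0.2372.

0.24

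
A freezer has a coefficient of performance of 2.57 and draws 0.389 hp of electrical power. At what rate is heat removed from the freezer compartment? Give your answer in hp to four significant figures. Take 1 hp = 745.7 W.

Q̇_C = COP × Ẇ = 2.57 × 0.3890 = 0.9997 hp.

0.9997 hp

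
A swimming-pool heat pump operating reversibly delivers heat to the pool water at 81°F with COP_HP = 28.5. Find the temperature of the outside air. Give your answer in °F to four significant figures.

COP_HP = T_H/(T_H − T_C) gives T_H − T_C = T_H/COP.
With T_H = 300.37 K, T_C = 300.37 × (1 − 1/28.5) = 289.83 K.
Converting, 289.83 K = 62.03°F.

62.03 °F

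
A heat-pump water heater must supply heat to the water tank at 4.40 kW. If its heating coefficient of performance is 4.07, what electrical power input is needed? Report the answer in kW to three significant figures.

1.08 kW

Ẇ = Q̇_H/COP_HP = 4.400/4.07 = 1.081 kW.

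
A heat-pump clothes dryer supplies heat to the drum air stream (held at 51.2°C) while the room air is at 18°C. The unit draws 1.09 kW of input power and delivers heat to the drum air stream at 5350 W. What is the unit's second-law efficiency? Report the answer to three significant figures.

Converting, Q̇_H = 5350 W = 5.350 kW, so COP_actual = Q̇_H/Ẇ = 5.350/1.090 = 4.908.
In absolute terms T_C = 291.15 K and T_H = 324.35 K, so ΔT = 33.20 K.
COP_Carnot = T_H/ΔT = 324.35/33.20 = 9.770.
η_II = COP_actual/COP_Carnot = 4.908/9.770 = 0.5024.

0.502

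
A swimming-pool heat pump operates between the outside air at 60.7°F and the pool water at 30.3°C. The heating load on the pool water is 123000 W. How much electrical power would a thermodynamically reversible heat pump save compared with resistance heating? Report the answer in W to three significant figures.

117000 W

In absolute terms T_C = 289.09 K and T_H = 303.45 K, so ΔT = 14.36 K.
COP_Carnot = T_H/ΔT = 303.45/14.36 = 21.14.
Resistance heating needs Ẇ_res = Q̇_H = 123000 W; the reversible heat pump needs only Ẇ_hp = Q̇_H/COP = 5819 W.
Saving = 123000 − 5819 = 117200 W.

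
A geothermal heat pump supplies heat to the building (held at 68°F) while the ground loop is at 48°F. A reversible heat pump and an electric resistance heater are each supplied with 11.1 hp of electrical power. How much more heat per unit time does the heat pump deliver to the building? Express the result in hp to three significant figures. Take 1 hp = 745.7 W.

In absolute terms T_C = 282.04 K and T_H = 293.15 K, so ΔT = 11.11 K.
COP_Carnot = T_H/ΔT = 293.15/11.11 = 26.38.
The heat pump delivers Q̇_H = COP × Ẇ = 292.9 hp; the resistance heater delivers Ẇ = 11.10 hp.
Extra = (COP − 1)·Ẇ = 281.8 hp.

282 hp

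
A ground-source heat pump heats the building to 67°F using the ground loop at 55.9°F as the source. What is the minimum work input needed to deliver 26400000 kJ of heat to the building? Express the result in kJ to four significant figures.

556400 kJ

In absolute terms T_C = 286.43 K and T_H = 292.59 K, so ΔT = 6.167 K.
The reversible limit is COP_HP = T_H/ΔT = 47.45, so W_min = Q_H/COP = Q_H·ΔT/T_H.
W_min = 26400000 × 6.167/292.59 = 556400 kJ.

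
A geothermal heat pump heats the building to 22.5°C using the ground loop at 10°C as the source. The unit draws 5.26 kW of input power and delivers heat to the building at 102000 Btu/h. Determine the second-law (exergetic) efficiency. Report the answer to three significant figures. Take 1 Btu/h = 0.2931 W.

Converting, Q̇_H = 102000 Btu/h = 29.90 kW, so COP_actual = Q̇_H/Ẇ = 29.90/5.260 = 5.684.
In absolute terms T_C = 283.15 K and T_H = 295.65 K, so ΔT = 12.50 K.
COP_Carnot = T_H/ΔT = 295.65/12.50 = 23.65.
η_II = COP_actual/COP_Carnot = 5.684/23.65 = 0.2403.

0.240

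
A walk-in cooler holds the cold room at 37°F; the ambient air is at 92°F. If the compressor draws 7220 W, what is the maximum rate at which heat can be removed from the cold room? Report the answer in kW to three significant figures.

65.2 kW

In absolute terms T_C = 275.93 K and T_H = 306.48 K, so ΔT = 30.56 K.
COP_Carnot = T_C/ΔT = 275.93/30.56 = 9.030.
Q̇_max = COP_Carnot × Ẇ = 9.030 × 7220 W = 65200 W = 65.20 kW.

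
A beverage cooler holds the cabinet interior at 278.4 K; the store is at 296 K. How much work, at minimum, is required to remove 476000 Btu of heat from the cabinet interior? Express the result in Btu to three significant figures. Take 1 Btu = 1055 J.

30100 Btu

The reservoir spacing is ΔT = 296 − 278.4 = 17.60 K.
The reversible limit is COP_R = T_C/ΔT = 15.82, so W_min = Q_C/COP = Q_C·ΔT/T_C.
W_min = 476000 × 17.60/278.40 = 30090 Btu.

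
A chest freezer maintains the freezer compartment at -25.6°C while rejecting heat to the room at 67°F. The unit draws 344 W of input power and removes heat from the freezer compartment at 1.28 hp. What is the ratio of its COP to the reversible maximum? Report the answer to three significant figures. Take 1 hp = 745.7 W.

0.505

Converting, Q̇_C = 1.280 hp = 954.5 W, so COP_actual = Q̇_C/Ẇ = 954.5/344.0 = 2.775.
In absolute terms T_C = 247.55 K and T_H = 292.59 K, so ΔT = 45.04 K.
COP_Carnot = T_C/ΔT = 247.55/45.04 = 5.496.
η_II = COP_actual/COP_Carnot = 2.775/5.496 = 0.5049.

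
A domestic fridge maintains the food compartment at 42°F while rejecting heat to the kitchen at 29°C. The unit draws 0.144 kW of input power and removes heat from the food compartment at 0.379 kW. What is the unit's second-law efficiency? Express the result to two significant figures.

COP_actual = Q̇_C/Ẇ = 0.3790/0.1440 = 2.632.
In absolute terms T_C = 278.71 K and T_H = 302.15 K, so ΔT = 23.44 K.
COP_Carnot = T_C/ΔT = 278.71/23.44 = 11.89.
η_II = COP_actual/COP_Carnot = 2.632/11.89 = 0.2214.

0.22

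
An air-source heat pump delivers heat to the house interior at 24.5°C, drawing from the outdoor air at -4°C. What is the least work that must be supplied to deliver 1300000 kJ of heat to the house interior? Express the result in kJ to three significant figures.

In absolute terms T_C = 269.15 K and T_H = 297.65 K, so ΔT = 28.50 K.
The reversible limit is COP_HP = T_H/ΔT = 10.44, so W_min = Q_H/COP = Q_H·ΔT/T_H.
W_min = 1300000 × 28.50/297.65 = 124500 kJ.

124000 kJ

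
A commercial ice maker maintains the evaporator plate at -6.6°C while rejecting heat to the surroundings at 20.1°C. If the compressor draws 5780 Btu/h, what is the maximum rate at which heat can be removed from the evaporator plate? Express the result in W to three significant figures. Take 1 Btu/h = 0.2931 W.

16900 W

In absolute terms T_C = 266.55 K and T_H = 293.25 K, so ΔT = 26.70 K.
COP_Carnot = T_C/ΔT = 266.55/26.70 = 9.983.
Q̇_max = COP_Carnot × Ẇ = 9.983 × 5780 Btu/h = 57700 Btu/h = 16910 W.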